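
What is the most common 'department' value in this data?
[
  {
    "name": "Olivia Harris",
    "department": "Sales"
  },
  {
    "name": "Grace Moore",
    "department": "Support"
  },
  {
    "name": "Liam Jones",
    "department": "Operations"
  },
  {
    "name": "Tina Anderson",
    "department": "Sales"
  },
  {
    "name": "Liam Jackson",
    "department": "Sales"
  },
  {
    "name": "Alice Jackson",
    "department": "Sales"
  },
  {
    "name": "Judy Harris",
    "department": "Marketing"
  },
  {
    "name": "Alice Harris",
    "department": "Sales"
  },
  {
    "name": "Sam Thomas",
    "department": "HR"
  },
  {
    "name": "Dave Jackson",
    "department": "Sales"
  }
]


Counting 'department' values across 10 records:

  Sales: 6 ######
  Support: 1 #
  Operations: 1 #
  Marketing: 1 #
  HR: 1 #

Most common: Sales (6 times)

Sales (6 times)


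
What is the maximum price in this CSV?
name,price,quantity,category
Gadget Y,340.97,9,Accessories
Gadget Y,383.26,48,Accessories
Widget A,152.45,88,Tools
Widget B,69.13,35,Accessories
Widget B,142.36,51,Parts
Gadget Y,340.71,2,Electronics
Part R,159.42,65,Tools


Computing maximum price:
Values: [340.97, 383.26, 152.45, 69.13, 142.36, 340.71, 159.42]
Max = 383.26

383.26


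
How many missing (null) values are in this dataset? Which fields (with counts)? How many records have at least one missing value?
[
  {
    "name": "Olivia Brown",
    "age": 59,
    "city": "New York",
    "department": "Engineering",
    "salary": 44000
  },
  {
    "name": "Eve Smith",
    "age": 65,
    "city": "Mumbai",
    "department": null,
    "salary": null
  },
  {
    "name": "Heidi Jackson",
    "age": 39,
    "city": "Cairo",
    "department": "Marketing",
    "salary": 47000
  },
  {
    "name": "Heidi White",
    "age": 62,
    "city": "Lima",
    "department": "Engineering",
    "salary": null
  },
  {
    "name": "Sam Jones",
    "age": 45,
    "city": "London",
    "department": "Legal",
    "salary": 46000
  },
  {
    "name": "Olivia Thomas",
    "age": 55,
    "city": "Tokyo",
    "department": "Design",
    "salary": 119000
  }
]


Checking for missing (null) values in 6 records:

  Olivia Brown: complete
  Eve Smith: department, salary
  Heidi Jackson: complete
  Heidi White: salary
  Sam Jones: complete
  Olivia Thomas: complete

Per field:
  name: 0 missing
  age: 0 missing
  city: 0 missing
  department: 1 missing
  salary: 2 missing

Total missing values: 3
Records with any missing: 2

3 missing values (department: 1, salary: 2); 2 incomplete records


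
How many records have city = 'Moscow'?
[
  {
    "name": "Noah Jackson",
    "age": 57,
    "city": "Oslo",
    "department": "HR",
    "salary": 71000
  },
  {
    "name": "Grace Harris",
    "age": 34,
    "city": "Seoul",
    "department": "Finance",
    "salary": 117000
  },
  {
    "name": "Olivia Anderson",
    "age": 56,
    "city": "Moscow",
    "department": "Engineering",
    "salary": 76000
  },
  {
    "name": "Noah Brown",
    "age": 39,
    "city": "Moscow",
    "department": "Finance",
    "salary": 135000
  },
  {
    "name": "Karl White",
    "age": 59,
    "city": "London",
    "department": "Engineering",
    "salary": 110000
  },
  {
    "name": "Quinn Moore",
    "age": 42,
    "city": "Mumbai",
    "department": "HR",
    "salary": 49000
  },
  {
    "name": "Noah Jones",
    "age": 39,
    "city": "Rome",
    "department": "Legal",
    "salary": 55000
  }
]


Data: 7 records
Condition: city = 'Moscow'

Checking each record:
  Noah Jackson: Oslo
  Grace Harris: Seoul
  Olivia Anderson: Moscow MATCH
  Noah Brown: Moscow MATCH
  Karl White: London
  Quinn Moore: Mumbai
  Noah Jones: Rome

Count: 2

2


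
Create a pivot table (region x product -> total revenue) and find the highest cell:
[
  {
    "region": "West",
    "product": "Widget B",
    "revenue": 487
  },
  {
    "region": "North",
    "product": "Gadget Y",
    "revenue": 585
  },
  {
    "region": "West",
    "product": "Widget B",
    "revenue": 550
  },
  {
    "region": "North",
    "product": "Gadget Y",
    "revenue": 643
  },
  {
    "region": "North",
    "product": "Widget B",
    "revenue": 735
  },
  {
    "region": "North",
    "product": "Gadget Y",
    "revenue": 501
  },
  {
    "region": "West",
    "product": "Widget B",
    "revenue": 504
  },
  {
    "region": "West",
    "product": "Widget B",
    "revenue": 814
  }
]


Pivot: region (rows) x product (columns) -> total revenue

     Gadget Y      Widget B    
North         1729           735  
West             0          2355  

Highest: West / Widget B = $2355

West / Widget B = $2355


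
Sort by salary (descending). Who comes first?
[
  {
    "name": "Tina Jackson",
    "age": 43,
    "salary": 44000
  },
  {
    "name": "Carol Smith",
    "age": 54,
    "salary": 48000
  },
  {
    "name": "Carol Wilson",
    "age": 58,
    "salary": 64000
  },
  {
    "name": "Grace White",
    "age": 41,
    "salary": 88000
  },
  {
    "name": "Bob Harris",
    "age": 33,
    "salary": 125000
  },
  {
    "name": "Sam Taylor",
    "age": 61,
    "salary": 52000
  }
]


Sort by: salary (descending)

Sorted order:
  1. Bob Harris (salary = 125000)
  2. Grace White (salary = 88000)
  3. Carol Wilson (salary = 64000)
  4. Sam Taylor (salary = 52000)
  5. Carol Smith (salary = 48000)
  6. Tina Jackson (salary = 44000)

First: Bob Harris

Bob Harris


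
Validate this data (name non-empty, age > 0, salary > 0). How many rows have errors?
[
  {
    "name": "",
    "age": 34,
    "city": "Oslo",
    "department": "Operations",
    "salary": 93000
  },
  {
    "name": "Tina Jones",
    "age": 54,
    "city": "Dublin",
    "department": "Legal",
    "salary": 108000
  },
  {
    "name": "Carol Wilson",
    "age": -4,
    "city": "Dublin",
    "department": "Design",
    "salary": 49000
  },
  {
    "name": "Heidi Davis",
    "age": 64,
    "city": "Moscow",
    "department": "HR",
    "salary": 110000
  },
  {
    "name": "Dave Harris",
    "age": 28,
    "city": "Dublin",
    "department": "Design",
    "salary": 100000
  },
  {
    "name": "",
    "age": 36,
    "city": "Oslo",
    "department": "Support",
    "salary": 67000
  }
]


Validating 6 records:
Rules: name non-empty, age > 0, salary > 0

  Row 1 (???): empty name
  Row 2 (Tina Jones): OK
  Row 3 (Carol Wilson): negative age: -4
  Row 4 (Heidi Davis): OK
  Row 5 (Dave Harris): OK
  Row 6 (???): empty name

Total errors: 3

3 errors


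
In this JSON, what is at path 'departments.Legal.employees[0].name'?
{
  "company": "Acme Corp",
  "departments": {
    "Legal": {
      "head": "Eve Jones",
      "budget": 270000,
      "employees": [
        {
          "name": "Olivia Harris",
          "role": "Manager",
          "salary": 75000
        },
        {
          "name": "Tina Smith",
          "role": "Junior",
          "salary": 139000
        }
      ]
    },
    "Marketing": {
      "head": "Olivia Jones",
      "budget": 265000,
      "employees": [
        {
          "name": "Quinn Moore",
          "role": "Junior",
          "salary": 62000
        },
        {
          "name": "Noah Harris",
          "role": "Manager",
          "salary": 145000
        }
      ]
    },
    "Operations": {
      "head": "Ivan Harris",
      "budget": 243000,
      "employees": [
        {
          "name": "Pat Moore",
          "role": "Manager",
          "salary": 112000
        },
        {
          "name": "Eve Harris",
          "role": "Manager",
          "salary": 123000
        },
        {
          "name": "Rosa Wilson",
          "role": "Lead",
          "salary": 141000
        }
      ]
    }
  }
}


Path: departments.Legal.employees[0].name

Navigate:
  -> departments
  -> Legal
  -> employees[0].name = 'Olivia Harris'

Olivia Harris


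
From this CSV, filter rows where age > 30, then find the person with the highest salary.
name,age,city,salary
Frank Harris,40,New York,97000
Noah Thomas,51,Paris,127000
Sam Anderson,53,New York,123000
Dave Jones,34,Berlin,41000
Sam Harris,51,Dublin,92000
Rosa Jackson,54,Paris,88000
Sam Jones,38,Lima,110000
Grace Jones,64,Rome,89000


Filter: age > 30
Sort by: salary (descending)

Filtered records (8):
  Noah Thomas, age 51, salary $127000
  Sam Anderson, age 53, salary $123000
  Sam Jones, age 38, salary $110000
  Frank Harris, age 40, salary $97000
  Sam Harris, age 51, salary $92000
  Grace Jones, age 64, salary $89000
  Rosa Jackson, age 54, salary $88000
  Dave Jones, age 34, salary $41000

Highest salary: Noah Thomas ($127000)

Noah Thomas


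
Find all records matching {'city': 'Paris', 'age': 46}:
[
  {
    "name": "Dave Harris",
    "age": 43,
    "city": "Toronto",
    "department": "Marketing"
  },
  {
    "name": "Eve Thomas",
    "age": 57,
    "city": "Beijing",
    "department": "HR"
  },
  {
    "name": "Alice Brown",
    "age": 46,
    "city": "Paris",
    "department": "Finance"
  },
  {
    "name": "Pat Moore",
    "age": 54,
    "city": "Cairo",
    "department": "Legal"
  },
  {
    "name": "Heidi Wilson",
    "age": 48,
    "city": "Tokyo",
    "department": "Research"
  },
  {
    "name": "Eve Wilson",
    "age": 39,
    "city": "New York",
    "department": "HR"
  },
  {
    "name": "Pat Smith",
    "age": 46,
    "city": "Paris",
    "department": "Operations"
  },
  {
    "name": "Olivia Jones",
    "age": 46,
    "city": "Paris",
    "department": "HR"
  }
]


Search criteria: {'city': 'Paris', 'age': 46}

Checking 8 records:
  Dave Harris: {city: Toronto, age: 43}
  Eve Thomas: {city: Beijing, age: 57}
  Alice Brown: {city: Paris, age: 46} <-- MATCH
  Pat Moore: {city: Cairo, age: 54}
  Heidi Wilson: {city: Tokyo, age: 48}
  Eve Wilson: {city: New York, age: 39}
  Pat Smith: {city: Paris, age: 46} <-- MATCH
  Olivia Jones: {city: Paris, age: 46} <-- MATCH

Matches: ["Alice Brown", "Pat Smith", "Olivia Jones"]

["Alice Brown", "Pat Smith", "Olivia Jones"]


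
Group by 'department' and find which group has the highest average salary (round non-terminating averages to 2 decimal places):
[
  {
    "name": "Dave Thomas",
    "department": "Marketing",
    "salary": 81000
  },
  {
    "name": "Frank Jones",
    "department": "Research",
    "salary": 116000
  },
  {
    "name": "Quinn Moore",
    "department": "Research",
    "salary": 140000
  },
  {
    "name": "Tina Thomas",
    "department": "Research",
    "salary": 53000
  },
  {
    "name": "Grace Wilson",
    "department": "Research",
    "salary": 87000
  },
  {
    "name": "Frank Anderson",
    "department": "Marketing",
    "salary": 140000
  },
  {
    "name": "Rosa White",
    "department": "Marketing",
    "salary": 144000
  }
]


Group by: department

Groups:
  Marketing: 3 people, avg salary = 365000/3 ≈ $121666.67
  Research: 4 people, avg salary = 396000/4 = $99000

Highest average salary: Marketing (≈$121666.67)

Marketing (≈$121666.67)


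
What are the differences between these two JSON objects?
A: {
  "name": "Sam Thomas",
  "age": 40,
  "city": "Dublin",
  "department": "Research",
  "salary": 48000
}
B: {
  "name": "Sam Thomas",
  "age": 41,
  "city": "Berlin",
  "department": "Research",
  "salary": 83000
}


Comparing each field (in key order):
  name: same
  age: DIFFERENT
  city: DIFFERENT
  department: same
  salary: DIFFERENT
Differences:
  age: 40 -> 41
  city: Dublin -> Berlin
  salary: 48000 -> 83000

3 field(s) changed

3 changes: age, city, salary


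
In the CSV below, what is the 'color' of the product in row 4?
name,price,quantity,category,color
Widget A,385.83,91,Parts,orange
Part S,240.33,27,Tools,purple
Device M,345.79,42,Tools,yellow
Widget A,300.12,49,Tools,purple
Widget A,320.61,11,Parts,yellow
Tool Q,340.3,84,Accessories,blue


Query: Row 4 ('Widget A'), column 'color'
Value: purple

purple


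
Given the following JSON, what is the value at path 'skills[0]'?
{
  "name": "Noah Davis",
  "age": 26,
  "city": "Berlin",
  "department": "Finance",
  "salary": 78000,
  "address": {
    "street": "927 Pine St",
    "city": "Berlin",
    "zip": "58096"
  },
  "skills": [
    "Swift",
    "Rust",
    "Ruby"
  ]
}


Query: skills[0]
Path: skills -> first element
Value: Swift

Swift


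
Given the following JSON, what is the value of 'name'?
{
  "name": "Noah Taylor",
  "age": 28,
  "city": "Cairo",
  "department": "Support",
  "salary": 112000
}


Looking up field 'name'
Value: Noah Taylor

Noah Taylor


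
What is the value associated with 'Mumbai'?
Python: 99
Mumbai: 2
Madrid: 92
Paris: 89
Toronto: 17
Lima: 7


Looking up key 'Mumbai'
Value: 2

2


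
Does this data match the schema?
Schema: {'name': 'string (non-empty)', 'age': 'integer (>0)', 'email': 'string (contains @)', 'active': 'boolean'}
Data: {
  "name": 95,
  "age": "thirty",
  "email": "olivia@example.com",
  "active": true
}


Validating each field against schema:
  name: FAIL (95 is not a string)
  age: FAIL ("thirty" is not an integer)
  email: OK (string with @)
  active: OK (boolean)

Result: INVALID (2 errors: name, age)

INVALID (2 errors: name, age)


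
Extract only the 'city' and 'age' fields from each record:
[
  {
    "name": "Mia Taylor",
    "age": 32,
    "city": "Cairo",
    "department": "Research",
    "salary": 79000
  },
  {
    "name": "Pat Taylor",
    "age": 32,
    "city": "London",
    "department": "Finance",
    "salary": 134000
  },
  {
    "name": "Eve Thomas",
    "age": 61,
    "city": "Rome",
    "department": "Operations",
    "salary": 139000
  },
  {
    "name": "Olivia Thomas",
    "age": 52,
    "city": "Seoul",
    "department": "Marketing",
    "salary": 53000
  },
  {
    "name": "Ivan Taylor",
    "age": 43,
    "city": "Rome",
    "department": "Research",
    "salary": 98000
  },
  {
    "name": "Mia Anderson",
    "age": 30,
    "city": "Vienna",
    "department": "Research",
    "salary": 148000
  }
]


Original: 6 records with fields: name, age, city, department, salary
Keep: ['city', 'age']
Drop: ['name', 'department', 'salary']
Result: 6 records, 2 fields each

[
  {
    "city": "Cairo",
    "age": 32
  },
  {
    "city": "London",
    "age": 32
  },
  {
    "city": "Rome",
    "age": 61
  },
  {
    "city": "Seoul",
    "age": 52
  },
  {
    "city": "Rome",
    "age": 43
  },
  {
    "city": "Vienna",
    "age": 30
  }
]


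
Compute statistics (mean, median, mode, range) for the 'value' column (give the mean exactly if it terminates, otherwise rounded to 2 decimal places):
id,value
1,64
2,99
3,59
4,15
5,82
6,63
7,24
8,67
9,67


Data: [64, 99, 59, 15, 82, 63, 24, 67, 67]
Count: 9
Sum: 540
Mean: 540/9 = 60
Sorted: [15, 24, 59, 63, 64, 67, 67, 82, 99]
Median: 64.0
Mode: 67 (2 times)
Range: 99 - 15 = 84
Min: 15, Max: 99

mean=60, median=64.0, mode=67, range=84


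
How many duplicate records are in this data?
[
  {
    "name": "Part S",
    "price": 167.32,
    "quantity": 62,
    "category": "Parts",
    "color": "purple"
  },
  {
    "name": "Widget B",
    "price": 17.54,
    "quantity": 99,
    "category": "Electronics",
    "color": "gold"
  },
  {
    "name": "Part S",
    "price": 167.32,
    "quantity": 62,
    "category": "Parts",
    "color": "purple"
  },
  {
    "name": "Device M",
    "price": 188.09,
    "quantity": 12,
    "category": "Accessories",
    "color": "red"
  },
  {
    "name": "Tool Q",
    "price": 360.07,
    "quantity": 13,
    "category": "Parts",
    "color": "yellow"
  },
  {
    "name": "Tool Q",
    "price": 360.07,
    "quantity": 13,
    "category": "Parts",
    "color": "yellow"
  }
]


Checking 6 records for duplicates:

  Row 1: Part S ($167.32, qty 62)
  Row 2: Widget B ($17.54, qty 99)
  Row 3: Part S ($167.32, qty 62) <-- DUPLICATE
  Row 4: Device M ($188.09, qty 12)
  Row 5: Tool Q ($360.07, qty 13)
  Row 6: Tool Q ($360.07, qty 13) <-- DUPLICATE

Duplicates found: 2
Unique records: 4

2 duplicates, 4 unique


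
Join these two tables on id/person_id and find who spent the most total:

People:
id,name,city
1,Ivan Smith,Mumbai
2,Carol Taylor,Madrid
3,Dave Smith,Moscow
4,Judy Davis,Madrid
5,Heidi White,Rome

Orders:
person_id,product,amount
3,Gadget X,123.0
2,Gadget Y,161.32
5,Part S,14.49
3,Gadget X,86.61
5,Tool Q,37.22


Join on: people.id = orders.person_id

Joined rows:
  Dave Smith (Moscow) bought Gadget X for $123.0
  Carol Taylor (Madrid) bought Gadget Y for $161.32
  Heidi White (Rome) bought Part S for $14.49
  Dave Smith (Moscow) bought Gadget X for $86.61
  Heidi White (Rome) bought Tool Q for $37.22

Total per person:
  Dave Smith: $209.61
  Carol Taylor: $161.32
  Heidi White: $51.71

Top spender: Dave Smith ($209.61)

Dave Smith ($209.61)


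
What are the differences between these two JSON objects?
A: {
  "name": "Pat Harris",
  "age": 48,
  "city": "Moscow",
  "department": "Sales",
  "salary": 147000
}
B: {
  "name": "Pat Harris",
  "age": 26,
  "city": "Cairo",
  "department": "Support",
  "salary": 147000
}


Comparing each field (in key order):
  name: same
  age: DIFFERENT
  city: DIFFERENT
  department: DIFFERENT
  salary: same
Differences:
  age: 48 -> 26
  city: Moscow -> Cairo
  department: Sales -> Support

3 field(s) changed

3 changes: age, city, department


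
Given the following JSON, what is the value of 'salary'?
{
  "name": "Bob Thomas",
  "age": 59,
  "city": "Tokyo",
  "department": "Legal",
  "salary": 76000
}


Looking up field 'salary'
Value: 76000

76000


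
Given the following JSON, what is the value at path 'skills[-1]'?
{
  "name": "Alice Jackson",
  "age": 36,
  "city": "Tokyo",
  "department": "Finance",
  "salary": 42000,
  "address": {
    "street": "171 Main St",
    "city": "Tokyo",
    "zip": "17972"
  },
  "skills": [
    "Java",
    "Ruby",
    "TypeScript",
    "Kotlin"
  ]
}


Query: skills[-1]
Path: skills -> last element
Value: Kotlin

Kotlin


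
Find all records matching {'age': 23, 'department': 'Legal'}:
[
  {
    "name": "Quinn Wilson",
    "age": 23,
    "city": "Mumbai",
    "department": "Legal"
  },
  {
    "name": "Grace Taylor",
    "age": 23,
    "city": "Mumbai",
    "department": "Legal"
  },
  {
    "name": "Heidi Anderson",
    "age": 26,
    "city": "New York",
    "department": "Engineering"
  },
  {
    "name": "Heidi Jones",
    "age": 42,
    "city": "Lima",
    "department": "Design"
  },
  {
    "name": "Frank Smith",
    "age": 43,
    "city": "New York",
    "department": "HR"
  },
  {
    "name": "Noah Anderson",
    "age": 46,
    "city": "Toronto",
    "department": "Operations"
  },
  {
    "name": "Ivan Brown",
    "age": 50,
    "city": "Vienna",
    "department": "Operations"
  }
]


Search criteria: {'age': 23, 'department': 'Legal'}

Checking 7 records:
  Quinn Wilson: {age: 23, department: Legal} <-- MATCH
  Grace Taylor: {age: 23, department: Legal} <-- MATCH
  Heidi Anderson: {age: 26, department: Engineering}
  Heidi Jones: {age: 42, department: Design}
  Frank Smith: {age: 43, department: HR}
  Noah Anderson: {age: 46, department: Operations}
  Ivan Brown: {age: 50, department: Operations}

Matches: ["Quinn Wilson", "Grace Taylor"]

["Quinn Wilson", "Grace Taylor"]


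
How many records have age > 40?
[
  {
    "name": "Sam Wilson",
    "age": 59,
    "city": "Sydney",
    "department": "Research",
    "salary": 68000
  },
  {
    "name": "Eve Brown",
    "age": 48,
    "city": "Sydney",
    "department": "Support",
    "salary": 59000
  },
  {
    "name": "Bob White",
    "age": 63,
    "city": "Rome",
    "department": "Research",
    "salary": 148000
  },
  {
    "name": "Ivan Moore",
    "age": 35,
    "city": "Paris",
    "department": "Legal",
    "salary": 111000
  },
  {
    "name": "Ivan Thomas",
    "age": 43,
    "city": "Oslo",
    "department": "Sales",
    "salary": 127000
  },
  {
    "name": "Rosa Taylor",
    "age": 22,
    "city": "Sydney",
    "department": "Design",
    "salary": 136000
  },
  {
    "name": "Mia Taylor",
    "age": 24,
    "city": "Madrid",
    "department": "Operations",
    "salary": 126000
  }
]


Data: 7 records
Condition: age > 40

Checking each record:
  Sam Wilson: 59 MATCH
  Eve Brown: 48 MATCH
  Bob White: 63 MATCH
  Ivan Moore: 35
  Ivan Thomas: 43 MATCH
  Rosa Taylor: 22
  Mia Taylor: 24

Count: 4

4


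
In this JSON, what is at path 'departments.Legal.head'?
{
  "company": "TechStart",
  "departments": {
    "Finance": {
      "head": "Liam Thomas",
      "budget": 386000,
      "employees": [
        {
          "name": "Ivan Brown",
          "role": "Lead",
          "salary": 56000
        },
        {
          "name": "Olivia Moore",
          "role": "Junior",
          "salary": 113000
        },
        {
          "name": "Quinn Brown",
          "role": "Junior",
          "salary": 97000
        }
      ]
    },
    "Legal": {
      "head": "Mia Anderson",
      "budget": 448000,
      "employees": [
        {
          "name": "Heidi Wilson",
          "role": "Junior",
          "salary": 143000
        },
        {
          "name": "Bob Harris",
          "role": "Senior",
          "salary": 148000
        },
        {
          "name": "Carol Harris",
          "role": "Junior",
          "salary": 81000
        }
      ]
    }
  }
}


Path: departments.Legal.head

Navigate:
  -> departments
  -> Legal
  -> head = 'Mia Anderson'

Mia Anderson


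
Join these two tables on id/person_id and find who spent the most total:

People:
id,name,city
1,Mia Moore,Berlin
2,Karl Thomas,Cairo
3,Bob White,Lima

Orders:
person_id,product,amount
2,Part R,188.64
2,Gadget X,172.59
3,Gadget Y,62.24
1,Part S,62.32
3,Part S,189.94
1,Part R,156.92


Join on: people.id = orders.person_id

Joined rows:
  Karl Thomas (Cairo) bought Part R for $188.64
  Karl Thomas (Cairo) bought Gadget X for $172.59
  Bob White (Lima) bought Gadget Y for $62.24
  Mia Moore (Berlin) bought Part S for $62.32
  Bob White (Lima) bought Part S for $189.94
  Mia Moore (Berlin) bought Part R for $156.92

Total per person:
  Karl Thomas: $361.23
  Bob White: $252.18
  Mia Moore: $219.24

Top spender: Karl Thomas ($361.23)

Karl Thomas ($361.23)


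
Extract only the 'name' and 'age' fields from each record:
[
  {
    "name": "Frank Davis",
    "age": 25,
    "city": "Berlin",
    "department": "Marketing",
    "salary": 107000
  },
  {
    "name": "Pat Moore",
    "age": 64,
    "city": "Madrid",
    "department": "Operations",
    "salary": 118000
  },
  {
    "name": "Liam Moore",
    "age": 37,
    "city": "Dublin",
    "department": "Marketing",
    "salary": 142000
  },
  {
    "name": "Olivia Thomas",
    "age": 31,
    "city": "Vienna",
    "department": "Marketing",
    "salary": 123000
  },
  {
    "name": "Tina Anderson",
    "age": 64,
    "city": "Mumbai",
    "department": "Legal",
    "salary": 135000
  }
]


Original: 5 records with fields: name, age, city, department, salary
Keep: ['name', 'age']
Drop: ['city', 'department', 'salary']
Result: 5 records, 2 fields each

[
  {
    "name": "Frank Davis",
    "age": 25
  },
  {
    "name": "Pat Moore",
    "age": 64
  },
  {
    "name": "Liam Moore",
    "age": 37
  },
  {
    "name": "Olivia Thomas",
    "age": 31
  },
  {
    "name": "Tina Anderson",
    "age": 64
  }
]


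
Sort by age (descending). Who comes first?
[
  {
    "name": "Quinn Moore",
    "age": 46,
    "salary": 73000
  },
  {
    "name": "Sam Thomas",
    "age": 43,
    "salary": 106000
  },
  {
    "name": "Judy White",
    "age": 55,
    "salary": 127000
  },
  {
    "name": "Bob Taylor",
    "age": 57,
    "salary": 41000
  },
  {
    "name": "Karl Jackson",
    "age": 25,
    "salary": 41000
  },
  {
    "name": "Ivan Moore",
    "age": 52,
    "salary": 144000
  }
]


Sort by: age (descending)

Sorted order:
  1. Bob Taylor (age = 57)
  2. Judy White (age = 55)
  3. Ivan Moore (age = 52)
  4. Quinn Moore (age = 46)
  5. Sam Thomas (age = 43)
  6. Karl Jackson (age = 25)

First: Bob Taylor

Bob Taylor


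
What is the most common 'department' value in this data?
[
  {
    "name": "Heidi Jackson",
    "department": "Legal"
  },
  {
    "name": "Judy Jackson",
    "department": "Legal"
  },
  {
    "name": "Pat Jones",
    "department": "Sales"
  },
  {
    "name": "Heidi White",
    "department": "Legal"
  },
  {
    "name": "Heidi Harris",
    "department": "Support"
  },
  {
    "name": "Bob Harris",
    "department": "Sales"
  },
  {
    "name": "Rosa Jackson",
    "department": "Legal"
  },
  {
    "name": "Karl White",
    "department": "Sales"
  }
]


Counting 'department' values across 8 records:

  Legal: 4 ####
  Sales: 3 ###
  Support: 1 #

Most common: Legal (4 times)

Legal (4 times)


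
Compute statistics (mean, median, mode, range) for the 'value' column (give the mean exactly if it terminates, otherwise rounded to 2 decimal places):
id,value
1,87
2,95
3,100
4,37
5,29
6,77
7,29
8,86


Data: [87, 95, 100, 37, 29, 77, 29, 86]
Count: 8
Sum: 540
Mean: 540/8 = 67.5
Sorted: [29, 29, 37, 77, 86, 87, 95, 100]
Median: 81.5
Mode: 29 (2 times)
Range: 100 - 29 = 71
Min: 29, Max: 100

mean=67.5, median=81.5, mode=29, range=71


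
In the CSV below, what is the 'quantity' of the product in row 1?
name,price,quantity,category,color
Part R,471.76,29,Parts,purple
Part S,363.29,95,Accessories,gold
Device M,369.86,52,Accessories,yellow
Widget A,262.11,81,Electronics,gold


Query: Row 1 ('Part R'), column 'quantity'
Value: 29

29


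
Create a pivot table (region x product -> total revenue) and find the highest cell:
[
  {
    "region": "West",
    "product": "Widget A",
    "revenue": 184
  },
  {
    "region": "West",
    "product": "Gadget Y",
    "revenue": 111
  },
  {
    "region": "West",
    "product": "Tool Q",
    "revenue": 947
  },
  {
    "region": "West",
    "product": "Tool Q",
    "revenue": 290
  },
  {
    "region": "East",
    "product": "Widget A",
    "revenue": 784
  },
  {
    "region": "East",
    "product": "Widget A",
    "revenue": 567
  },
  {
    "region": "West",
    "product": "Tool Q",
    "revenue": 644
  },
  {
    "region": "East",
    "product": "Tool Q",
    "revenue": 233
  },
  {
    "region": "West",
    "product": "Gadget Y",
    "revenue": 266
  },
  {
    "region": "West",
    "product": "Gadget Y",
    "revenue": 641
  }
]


Pivot: region (rows) x product (columns) -> total revenue

     Gadget Y      Tool Q        Widget A    
East             0           233          1351  
West          1018          1881           184  

Highest: West / Tool Q = $1881

West / Tool Q = $1881


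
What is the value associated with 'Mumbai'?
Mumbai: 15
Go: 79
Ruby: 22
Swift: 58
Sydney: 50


Looking up key 'Mumbai'
Value: 15

15


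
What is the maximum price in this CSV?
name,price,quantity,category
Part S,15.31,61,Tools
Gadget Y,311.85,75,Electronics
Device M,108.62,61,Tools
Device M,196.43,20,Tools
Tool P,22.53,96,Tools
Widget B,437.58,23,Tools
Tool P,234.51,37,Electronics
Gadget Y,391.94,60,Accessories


Computing maximum price:
Values: [15.31, 311.85, 108.62, 196.43, 22.53, 437.58, 234.51, 391.94]
Max = 437.58

437.58


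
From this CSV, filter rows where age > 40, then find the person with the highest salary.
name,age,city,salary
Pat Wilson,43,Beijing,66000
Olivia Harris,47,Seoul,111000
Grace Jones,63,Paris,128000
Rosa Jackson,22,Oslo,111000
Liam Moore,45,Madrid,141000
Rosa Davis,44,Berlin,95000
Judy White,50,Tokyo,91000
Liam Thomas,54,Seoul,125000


Filter: age > 40
Sort by: salary (descending)

Filtered records (7):
  Liam Moore, age 45, salary $141000
  Grace Jones, age 63, salary $128000
  Liam Thomas, age 54, salary $125000
  Olivia Harris, age 47, salary $111000
  Rosa Davis, age 44, salary $95000
  Judy White, age 50, salary $91000
  Pat Wilson, age 43, salary $66000

Highest salary: Liam Moore ($141000)

Liam Moore


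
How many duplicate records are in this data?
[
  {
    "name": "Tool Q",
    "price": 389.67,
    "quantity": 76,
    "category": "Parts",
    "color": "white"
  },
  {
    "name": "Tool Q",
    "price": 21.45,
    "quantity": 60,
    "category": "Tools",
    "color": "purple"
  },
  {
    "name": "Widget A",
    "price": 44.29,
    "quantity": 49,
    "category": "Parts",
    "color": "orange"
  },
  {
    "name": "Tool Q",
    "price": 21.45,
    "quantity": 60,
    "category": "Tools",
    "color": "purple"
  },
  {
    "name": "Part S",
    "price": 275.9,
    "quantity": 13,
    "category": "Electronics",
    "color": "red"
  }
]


Checking 5 records for duplicates:

  Row 1: Tool Q ($389.67, qty 76)
  Row 2: Tool Q ($21.45, qty 60)
  Row 3: Widget A ($44.29, qty 49)
  Row 4: Tool Q ($21.45, qty 60) <-- DUPLICATE
  Row 5: Part S ($275.9, qty 13)

Duplicates found: 1
Unique records: 4

1 duplicates, 4 unique


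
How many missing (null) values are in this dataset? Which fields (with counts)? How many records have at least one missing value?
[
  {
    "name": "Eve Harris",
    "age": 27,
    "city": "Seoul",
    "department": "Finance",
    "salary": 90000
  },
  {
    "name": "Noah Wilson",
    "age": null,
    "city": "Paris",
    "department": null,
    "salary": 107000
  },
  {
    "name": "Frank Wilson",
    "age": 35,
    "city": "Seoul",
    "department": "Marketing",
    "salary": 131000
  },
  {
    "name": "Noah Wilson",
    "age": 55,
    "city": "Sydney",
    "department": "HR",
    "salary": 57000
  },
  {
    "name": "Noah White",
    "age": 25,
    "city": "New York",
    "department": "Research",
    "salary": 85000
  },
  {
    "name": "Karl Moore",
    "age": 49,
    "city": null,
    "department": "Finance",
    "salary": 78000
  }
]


Checking for missing (null) values in 6 records:

  Eve Harris: complete
  Noah Wilson: age, department
  Frank Wilson: complete
  Noah Wilson: complete
  Noah White: complete
  Karl Moore: city

Per field:
  name: 0 missing
  age: 1 missing
  city: 1 missing
  department: 1 missing
  salary: 0 missing

Total missing values: 3
Records with any missing: 2

3 missing values (age: 1, city: 1, department: 1); 2 incomplete records


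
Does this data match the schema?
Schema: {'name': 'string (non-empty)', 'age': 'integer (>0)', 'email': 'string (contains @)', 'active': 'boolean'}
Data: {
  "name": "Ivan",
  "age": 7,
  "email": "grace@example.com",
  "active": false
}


Validating each field against schema:
  name: OK (non-empty string)
  age: OK (positive integer)
  email: OK (string with @)
  active: OK (boolean)

Result: VALID

VALID


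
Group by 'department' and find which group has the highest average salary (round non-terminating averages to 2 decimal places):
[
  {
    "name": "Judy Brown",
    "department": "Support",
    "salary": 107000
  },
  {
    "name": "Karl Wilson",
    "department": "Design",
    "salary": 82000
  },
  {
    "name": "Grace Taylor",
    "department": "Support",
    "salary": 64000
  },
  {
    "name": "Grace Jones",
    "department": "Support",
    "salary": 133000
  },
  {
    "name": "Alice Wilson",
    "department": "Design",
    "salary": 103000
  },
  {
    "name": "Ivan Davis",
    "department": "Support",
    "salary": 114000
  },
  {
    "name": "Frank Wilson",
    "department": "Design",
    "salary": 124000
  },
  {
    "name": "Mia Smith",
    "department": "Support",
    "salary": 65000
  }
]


Group by: department

Groups:
  Design: 3 people, avg salary = 309000/3 = $103000
  Support: 5 people, avg salary = 483000/5 = $96600

Highest average salary: Design ($103000)

Design ($103000)


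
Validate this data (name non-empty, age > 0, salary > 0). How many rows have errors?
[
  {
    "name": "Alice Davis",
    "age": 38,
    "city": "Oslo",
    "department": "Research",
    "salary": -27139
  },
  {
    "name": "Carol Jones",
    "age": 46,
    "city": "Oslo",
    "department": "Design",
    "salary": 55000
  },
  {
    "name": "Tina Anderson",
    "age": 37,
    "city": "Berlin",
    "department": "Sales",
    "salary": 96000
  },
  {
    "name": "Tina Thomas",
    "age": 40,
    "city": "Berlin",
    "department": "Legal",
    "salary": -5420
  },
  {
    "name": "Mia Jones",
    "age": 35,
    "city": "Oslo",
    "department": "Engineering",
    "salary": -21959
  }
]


Validating 5 records:
Rules: name non-empty, age > 0, salary > 0

  Row 1 (Alice Davis): negative salary: -27139
  Row 2 (Carol Jones): OK
  Row 3 (Tina Anderson): OK
  Row 4 (Tina Thomas): negative salary: -5420
  Row 5 (Mia Jones): negative salary: -21959

Total errors: 3

3 errors


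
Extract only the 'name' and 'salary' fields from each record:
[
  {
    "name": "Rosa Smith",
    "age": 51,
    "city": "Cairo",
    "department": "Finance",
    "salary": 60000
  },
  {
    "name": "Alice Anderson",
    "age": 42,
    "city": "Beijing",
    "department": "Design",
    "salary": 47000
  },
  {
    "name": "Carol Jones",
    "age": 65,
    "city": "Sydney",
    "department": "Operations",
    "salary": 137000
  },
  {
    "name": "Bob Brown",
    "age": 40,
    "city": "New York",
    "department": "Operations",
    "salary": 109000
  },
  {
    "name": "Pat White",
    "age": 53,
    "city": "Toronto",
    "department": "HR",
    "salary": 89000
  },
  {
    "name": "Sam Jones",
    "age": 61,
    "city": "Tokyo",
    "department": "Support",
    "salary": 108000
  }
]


Original: 6 records with fields: name, age, city, department, salary
Keep: ['name', 'salary']
Drop: ['age', 'city', 'department']
Result: 6 records, 2 fields each

[
  {
    "name": "Rosa Smith",
    "salary": 60000
  },
  {
    "name": "Alice Anderson",
    "salary": 47000
  },
  {
    "name": "Carol Jones",
    "salary": 137000
  },
  {
    "name": "Bob Brown",
    "salary": 109000
  },
  {
    "name": "Pat White",
    "salary": 89000
  },
  {
    "name": "Sam Jones",
    "salary": 108000
  }
]


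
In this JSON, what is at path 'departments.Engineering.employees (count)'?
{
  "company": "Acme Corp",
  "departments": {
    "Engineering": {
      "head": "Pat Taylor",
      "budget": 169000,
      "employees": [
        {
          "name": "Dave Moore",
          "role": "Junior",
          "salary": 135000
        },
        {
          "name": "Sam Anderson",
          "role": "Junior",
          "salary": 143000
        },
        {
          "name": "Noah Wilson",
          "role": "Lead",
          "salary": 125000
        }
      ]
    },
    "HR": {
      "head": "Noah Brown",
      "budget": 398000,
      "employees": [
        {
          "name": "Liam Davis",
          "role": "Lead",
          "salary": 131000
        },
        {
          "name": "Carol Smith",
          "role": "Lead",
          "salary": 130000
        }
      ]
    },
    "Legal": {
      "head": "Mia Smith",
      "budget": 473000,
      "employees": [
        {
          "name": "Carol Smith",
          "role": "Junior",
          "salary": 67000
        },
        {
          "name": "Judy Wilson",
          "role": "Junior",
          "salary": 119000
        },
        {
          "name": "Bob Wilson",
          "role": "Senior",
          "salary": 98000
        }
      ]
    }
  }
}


Path: departments.Engineering.employees (count)

Navigate:
  -> departments
  -> Engineering
  -> employees (array, length 3)

3


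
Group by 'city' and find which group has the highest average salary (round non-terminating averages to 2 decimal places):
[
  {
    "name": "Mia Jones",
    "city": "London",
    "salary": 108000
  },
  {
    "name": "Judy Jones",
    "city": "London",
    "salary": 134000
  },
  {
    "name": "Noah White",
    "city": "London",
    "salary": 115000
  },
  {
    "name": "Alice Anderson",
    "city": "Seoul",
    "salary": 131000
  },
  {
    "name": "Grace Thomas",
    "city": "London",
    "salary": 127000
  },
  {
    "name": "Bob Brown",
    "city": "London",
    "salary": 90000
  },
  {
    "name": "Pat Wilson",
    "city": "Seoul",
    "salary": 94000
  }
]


Group by: city

Groups:
  London: 5 people, avg salary = 574000/5 = $114800
  Seoul: 2 people, avg salary = 225000/2 = $112500

Highest average salary: London ($114800)

London ($114800)


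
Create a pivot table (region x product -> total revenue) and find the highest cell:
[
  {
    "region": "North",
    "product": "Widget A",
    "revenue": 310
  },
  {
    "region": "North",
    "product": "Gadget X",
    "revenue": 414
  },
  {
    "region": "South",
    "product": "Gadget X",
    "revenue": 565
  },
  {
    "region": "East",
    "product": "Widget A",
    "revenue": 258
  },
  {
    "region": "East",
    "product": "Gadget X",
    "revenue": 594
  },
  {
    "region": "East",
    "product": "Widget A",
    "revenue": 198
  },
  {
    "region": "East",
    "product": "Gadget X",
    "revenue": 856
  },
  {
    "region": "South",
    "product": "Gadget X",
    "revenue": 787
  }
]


Pivot: region (rows) x product (columns) -> total revenue

     Gadget X      Widget A    
East          1450           456  
North          414           310  
South         1352             0  

Highest: East / Gadget X = $1450

East / Gadget X = $1450


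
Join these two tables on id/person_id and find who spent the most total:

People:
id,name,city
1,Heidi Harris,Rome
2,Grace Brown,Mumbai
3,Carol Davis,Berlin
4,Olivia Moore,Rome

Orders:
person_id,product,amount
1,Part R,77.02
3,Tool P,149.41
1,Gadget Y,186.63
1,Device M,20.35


Join on: people.id = orders.person_id

Joined rows:
  Heidi Harris (Rome) bought Part R for $77.02
  Carol Davis (Berlin) bought Tool P for $149.41
  Heidi Harris (Rome) bought Gadget Y for $186.63
  Heidi Harris (Rome) bought Device M for $20.35

Total per person:
  Heidi Harris: $284.00
  Carol Davis: $149.41

Top spender: Heidi Harris ($284.00)

Heidi Harris ($284.00)


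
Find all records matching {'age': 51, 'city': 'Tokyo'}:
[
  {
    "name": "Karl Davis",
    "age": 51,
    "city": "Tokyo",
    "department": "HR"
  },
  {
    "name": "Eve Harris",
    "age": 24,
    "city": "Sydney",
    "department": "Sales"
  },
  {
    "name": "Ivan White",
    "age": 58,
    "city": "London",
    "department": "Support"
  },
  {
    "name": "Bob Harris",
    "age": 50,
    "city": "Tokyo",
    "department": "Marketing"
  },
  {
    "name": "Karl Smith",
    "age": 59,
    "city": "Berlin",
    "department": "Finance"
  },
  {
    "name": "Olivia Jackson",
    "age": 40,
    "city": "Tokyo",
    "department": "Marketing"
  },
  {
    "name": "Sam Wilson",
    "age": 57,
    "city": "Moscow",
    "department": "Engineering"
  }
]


Search criteria: {'age': 51, 'city': 'Tokyo'}

Checking 7 records:
  Karl Davis: {age: 51, city: Tokyo} <-- MATCH
  Eve Harris: {age: 24, city: Sydney}
  Ivan White: {age: 58, city: London}
  Bob Harris: {age: 50, city: Tokyo}
  Karl Smith: {age: 59, city: Berlin}
  Olivia Jackson: {age: 40, city: Tokyo}
  Sam Wilson: {age: 57, city: Moscow}

Matches: ["Karl Davis"]

["Karl Davis"]


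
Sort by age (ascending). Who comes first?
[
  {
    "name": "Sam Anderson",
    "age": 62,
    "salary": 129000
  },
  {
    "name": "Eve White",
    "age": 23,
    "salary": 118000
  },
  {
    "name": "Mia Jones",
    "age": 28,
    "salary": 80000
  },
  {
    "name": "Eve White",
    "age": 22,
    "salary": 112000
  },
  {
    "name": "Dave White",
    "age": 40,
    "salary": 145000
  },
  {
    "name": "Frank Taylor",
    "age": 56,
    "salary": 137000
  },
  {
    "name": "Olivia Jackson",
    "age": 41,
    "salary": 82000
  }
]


Sort by: age (ascending)

Sorted order:
  1. Eve White (age = 22)
  2. Eve White (age = 23)
  3. Mia Jones (age = 28)
  4. Dave White (age = 40)
  5. Olivia Jackson (age = 41)
  6. Frank Taylor (age = 56)
  7. Sam Anderson (age = 62)

First: Eve White

Eve White


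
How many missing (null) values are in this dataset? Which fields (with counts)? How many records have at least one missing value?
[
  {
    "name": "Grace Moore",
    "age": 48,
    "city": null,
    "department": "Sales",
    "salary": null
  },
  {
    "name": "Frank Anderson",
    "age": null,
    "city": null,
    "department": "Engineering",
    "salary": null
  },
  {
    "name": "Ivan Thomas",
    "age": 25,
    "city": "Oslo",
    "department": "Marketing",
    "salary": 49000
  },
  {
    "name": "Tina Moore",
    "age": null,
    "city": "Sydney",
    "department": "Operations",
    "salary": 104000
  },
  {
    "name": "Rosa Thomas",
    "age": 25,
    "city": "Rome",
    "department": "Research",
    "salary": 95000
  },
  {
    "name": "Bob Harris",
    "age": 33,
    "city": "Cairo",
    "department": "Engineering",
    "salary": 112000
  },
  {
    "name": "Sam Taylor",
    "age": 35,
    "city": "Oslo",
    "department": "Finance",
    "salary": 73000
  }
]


Checking for missing (null) values in 7 records:

  Grace Moore: city, salary
  Frank Anderson: age, city, salary
  Ivan Thomas: complete
  Tina Moore: age
  Rosa Thomas: complete
  Bob Harris: complete
  Sam Taylor: complete

Per field:
  name: 0 missing
  age: 2 missing
  city: 2 missing
  department: 0 missing
  salary: 2 missing

Total missing values: 6
Records with any missing: 3

6 missing values (age: 2, city: 2, salary: 2); 3 incomplete records
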